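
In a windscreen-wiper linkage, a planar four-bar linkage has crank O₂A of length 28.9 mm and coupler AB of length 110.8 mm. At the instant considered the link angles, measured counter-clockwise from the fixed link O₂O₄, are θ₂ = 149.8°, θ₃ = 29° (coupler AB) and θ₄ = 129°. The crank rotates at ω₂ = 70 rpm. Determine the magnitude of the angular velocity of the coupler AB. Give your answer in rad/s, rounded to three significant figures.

ω₂ = 7.33 rad/s (from 70 rpm).
Differentiating the loop-closure r₂e^{iθ₂}+r₃e^{iθ₃}=r₁+r₄e^{iθ₄} gives r₂ω₂e^{iθ₂}+r₃ω₃e^{iθ₃}=r₄ω₄e^{iθ₄}.
Eliminating the other unknown: ω₃ = r₂ω₂ sin(θ₄−θ₂) / [r₃ sin(θ₃−θ₄)].
Numerator sine = -0.35511; denominator sine = -0.98481.
Result = 0.0289·7.33·(-0.35511) / (0.1108·(-0.98481)) = +0.68943 rad/s; magnitude 0.68943 rad/s.

0.689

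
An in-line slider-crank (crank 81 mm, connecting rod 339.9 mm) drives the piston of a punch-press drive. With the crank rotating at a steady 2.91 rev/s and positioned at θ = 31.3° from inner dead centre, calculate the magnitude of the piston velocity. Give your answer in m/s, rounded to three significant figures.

0.927

ω = 2π·2.91 = 18.28 rad/s
For an in-line slider-crank, x = r cosθ + √(L² − r² sin²θ), so v = −rω sinθ·[1 + r cosθ/√(L² − r² sin²θ)].
With r = 0.081 m, L = 0.3399 m, θ = 31.3°: √(L² − r² sin²θ) = 0.33729 m.
v = −0.081·18.28·0.51952·[1 + 0.081·0.85446/0.33729] = -0.9273 m/s.
|v| = 0.9273 m/s.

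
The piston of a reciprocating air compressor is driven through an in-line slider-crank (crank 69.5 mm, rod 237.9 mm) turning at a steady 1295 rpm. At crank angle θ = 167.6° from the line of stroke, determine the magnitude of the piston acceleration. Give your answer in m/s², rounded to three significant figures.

907

ω = 2π·1295/60 = 135.6 rad/s
x(θ) = r cosθ + √(L² − r² sin²θ); with ω constant, a = ω²·d²x/dθ².
d²x/dθ² = −r cosθ − r²(cos2θ)/√u − r⁴ sin²2θ/(4u^{3/2}),  u = L² − r² sin²θ = 0.0563737 m².
Substituting r = 0.0695 m, L = 0.2379 m, θ = 167.6°: d²x/dθ² = +0.049334 m.
a = ω²·d²x/dθ² = (135.6)²·(+0.049334) = +907.29 m/s²;  |a| = 907.29 m/s².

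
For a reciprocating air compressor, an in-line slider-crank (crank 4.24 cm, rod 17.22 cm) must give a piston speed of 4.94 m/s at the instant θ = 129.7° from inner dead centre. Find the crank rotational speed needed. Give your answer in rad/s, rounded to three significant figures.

For an in-line slider-crank, |v_piston| = rω|sinθ|·[1 + r cosθ/√(L² − r² sin²θ)].
With r = 0.0424 m, L = 0.1722 m, θ = 129.7°: the bracketed kinematic factor |dx/dθ| = 0.027397 m.
ω = v/|dx/dθ| = 4.94/0.027397 = 180.31 rad/s.

180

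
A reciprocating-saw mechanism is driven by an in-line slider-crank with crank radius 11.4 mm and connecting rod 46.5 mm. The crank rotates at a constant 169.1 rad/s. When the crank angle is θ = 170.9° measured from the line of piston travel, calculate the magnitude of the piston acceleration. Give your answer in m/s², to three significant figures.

ω = 169.1 rad/s
x(θ) = r cosθ + √(L² − r² sin²θ); with ω constant, a = ω²·d²x/dθ².
d²x/dθ² = −r cosθ − r²(cos2θ)/√u − r⁴ sin²2θ/(4u^{3/2}),  u = L² − r² sin²θ = 0.002159 m².
Substituting r = 0.0114 m, L = 0.0465 m, θ = 170.9°: d²x/dθ² = +0.0085954 m.
a = ω²·d²x/dθ² = (169.1)²·(+0.0085954) = +245.78 m/s²;  |a| = 245.78 m/s².

246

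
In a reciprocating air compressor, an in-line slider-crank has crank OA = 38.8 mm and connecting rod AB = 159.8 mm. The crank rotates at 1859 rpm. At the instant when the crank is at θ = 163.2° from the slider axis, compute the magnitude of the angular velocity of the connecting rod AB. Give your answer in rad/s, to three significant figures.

45.4

ω = 194.7 rad/s (converted from 1859 rpm).
The rod makes angle φ with the slider axis where L sinφ = r sinθ; differentiating, L cosφ·φ̇ = r ω cosθ.
L cosφ = √(L² − r² sin²θ) = 0.15941 m.
|ω_rod| = r ω |cosθ| / √(L² − r² sin²θ) = 0.0388·194.7·0.95732/0.15941 = 45.362 rad/s.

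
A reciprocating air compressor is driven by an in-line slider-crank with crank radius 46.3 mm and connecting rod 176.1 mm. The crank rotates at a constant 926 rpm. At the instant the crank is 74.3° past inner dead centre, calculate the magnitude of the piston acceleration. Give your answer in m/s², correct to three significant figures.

17.4

ω = 2π·926/60 = 96.97 rad/s
x(θ) = r cosθ + √(L² − r² sin²θ); with ω constant, a = ω²·d²x/dθ².
d²x/dθ² = −r cosθ − r²(cos2θ)/√u − r⁴ sin²2θ/(4u^{3/2}),  u = L² − r² sin²θ = 0.0290245 m².
Substituting r = 0.0463 m, L = 0.1761 m, θ = 74.3°: d²x/dθ² = -0.0018518 m.
a = ω²·d²x/dθ² = (96.97)²·(-0.0018518) = -17.413 m/s²;  |a| = 17.413 m/s².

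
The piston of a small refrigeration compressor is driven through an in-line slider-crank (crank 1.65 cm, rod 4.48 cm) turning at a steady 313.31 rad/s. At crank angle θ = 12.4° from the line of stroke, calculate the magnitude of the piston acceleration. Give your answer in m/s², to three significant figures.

2130

ω = 313.3 rad/s
x(θ) = r cosθ + √(L² − r² sin²θ); with ω constant, a = ω²·d²x/dθ².
d²x/dθ² = −r cosθ − r²(cos2θ)/√u − r⁴ sin²2θ/(4u^{3/2}),  u = L² − r² sin²θ = 0.00199449 m².
Substituting r = 0.0165 m, L = 0.0448 m, θ = 12.4°: d²x/dθ² = -0.021686 m.
a = ω²·d²x/dθ² = (313.3)²·(-0.021686) = -2128.7 m/s²;  |a| = 2128.7 m/s².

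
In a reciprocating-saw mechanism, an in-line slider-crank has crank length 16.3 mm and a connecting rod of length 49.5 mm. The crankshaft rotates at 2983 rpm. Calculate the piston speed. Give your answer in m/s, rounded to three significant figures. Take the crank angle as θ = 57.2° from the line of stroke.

5.07

ω = 2π·2983/60 = 312.4 rad/s
For an in-line slider-crank, x = r cosθ + √(L² − r² sin²θ), so v = −rω sinθ·[1 + r cosθ/√(L² − r² sin²θ)].
With r = 0.0163 m, L = 0.0495 m, θ = 57.2°: √(L² − r² sin²θ) = 0.047566 m.
v = −0.0163·312.4·0.84057·[1 + 0.0163·0.54171/0.047566] = -5.0745 m/s.
|v| = 5.0745 m/s.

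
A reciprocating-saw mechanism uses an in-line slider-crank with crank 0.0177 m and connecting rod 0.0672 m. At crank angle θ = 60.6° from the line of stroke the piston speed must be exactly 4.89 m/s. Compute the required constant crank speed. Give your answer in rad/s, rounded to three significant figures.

280

For an in-line slider-crank, |v_piston| = rω|sinθ|·[1 + r cosθ/√(L² − r² sin²θ)].
With r = 0.0177 m, L = 0.0672 m, θ = 60.6°: the bracketed kinematic factor |dx/dθ| = 0.017469 m.
ω = v/|dx/dθ| = 4.89/0.017469 = 279.92 rad/s.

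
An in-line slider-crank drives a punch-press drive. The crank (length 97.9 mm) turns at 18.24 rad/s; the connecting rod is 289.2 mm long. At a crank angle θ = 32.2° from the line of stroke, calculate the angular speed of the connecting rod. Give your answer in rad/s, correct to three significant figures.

5.31

ω = 18.24 rad/s
The rod makes angle φ with the slider axis where L sinφ = r sinθ; differentiating, L cosφ·φ̇ = r ω cosθ.
L cosφ = √(L² − r² sin²θ) = 0.28446 m.
|ω_rod| = r ω |cosθ| / √(L² − r² sin²θ) = 0.0979·18.24·0.84619/0.28446 = 5.3121 rad/s.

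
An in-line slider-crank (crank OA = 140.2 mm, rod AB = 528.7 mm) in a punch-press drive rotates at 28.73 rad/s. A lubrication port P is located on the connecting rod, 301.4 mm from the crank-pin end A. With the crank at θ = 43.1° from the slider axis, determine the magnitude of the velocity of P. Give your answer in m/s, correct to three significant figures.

3.31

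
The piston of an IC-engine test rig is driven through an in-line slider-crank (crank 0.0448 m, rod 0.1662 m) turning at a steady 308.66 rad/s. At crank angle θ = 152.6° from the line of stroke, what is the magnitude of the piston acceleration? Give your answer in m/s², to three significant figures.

3110

ω = 308.7 rad/s
x(θ) = r cosθ + √(L² − r² sin²θ); with ω constant, a = ω²·d²x/dθ².
d²x/dθ² = −r cosθ − r²(cos2θ)/√u − r⁴ sin²2θ/(4u^{3/2}),  u = L² − r² sin²θ = 0.0271974 m².
Substituting r = 0.0448 m, L = 0.1662 m, θ = 152.6°: d²x/dθ² = +0.032609 m.
a = ω²·d²x/dθ² = (308.7)²·(+0.032609) = +3106.7 m/s²;  |a| = 3106.7 m/s².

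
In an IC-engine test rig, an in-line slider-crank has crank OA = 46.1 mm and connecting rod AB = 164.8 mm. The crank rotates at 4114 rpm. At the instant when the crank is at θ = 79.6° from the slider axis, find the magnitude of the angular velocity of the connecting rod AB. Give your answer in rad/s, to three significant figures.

22.6

ω = 430.8 rad/s (converted from 4114 rpm).
The rod makes angle φ with the slider axis where L sinφ = r sinθ; differentiating, L cosφ·φ̇ = r ω cosθ.
L cosφ = √(L² − r² sin²θ) = 0.15844 m.
|ω_rod| = r ω |cosθ| / √(L² − r² sin²θ) = 0.0461·430.8·0.18052/0.15844 = 22.628 rad/s.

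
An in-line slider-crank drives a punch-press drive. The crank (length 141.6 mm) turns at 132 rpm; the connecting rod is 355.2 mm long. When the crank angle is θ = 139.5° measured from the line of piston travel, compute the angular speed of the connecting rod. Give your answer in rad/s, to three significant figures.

4.34

ω = 13.82 rad/s (converted from 132 rpm).
The rod makes angle φ with the slider axis where L sinφ = r sinθ; differentiating, L cosφ·φ̇ = r ω cosθ.
L cosφ = √(L² − r² sin²θ) = 0.34309 m.
|ω_rod| = r ω |cosθ| / √(L² − r² sin²θ) = 0.1416·13.82·0.76041/0.34309 = 4.3381 rad/s.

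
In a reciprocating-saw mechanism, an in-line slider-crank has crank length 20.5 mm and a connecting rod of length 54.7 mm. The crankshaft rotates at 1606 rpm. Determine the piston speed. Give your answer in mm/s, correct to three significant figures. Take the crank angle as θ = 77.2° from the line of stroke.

3660

ω = 2π·1606/60 = 168.2 rad/s
For an in-line slider-crank, x = r cosθ + √(L² − r² sin²θ), so v = −rω sinθ·[1 + r cosθ/√(L² − r² sin²θ)].
With r = 0.0205 m, L = 0.0547 m, θ = 77.2°: √(L² − r² sin²θ) = 0.050916 m.
v = −0.0205·168.2·0.97515·[1 + 0.0205·0.22155/0.050916] = -3.6619 m/s.
|v| = 3.6619 m/s = 3661.9 mm/s.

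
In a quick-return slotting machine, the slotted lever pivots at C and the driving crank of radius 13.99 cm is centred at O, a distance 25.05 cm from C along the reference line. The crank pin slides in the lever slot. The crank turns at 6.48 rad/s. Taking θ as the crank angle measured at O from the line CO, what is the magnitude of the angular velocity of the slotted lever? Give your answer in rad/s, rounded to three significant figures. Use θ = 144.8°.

2.35

ω = 6.48 rad/s
Crank pin A relative to C: A = (d + r cosθ, r sinθ); lever angle φ = atan2(r sinθ, d + r cosθ).
Differentiating tanφ: φ̇ = rω(d cosθ + r)/(d² + r² + 2dr cosθ).
d² + r² + 2dr cosθ = |CA|² = 0.0250487 m²;  d cosθ + r = -0.064795 m.
|ω_lever| = |0.1399·6.48·-0.064795| / 0.0250487 = 2.345 rad/s.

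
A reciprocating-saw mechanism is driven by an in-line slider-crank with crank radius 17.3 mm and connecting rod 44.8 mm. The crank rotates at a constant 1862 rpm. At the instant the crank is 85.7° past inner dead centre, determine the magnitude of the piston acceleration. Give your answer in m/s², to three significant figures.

223

ω = 2π·1862/60 = 195 rad/s
x(θ) = r cosθ + √(L² − r² sin²θ); with ω constant, a = ω²·d²x/dθ².
d²x/dθ² = −r cosθ − r²(cos2θ)/√u − r⁴ sin²2θ/(4u^{3/2}),  u = L² − r² sin²θ = 0.00170943 m².
Substituting r = 0.0173 m, L = 0.0448 m, θ = 85.7°: d²x/dθ² = +0.0058532 m.
a = ω²·d²x/dθ² = (195)²·(+0.0058532) = +222.54 m/s²;  |a| = 222.54 m/s².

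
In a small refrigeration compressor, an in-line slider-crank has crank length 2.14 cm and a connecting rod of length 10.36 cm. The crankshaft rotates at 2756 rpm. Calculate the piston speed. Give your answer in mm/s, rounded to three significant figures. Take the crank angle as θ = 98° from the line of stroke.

ω = 2π·2756/60 = 288.6 rad/s
For an in-line slider-crank, x = r cosθ + √(L² − r² sin²θ), so v = −rω sinθ·[1 + r cosθ/√(L² − r² sin²θ)].
With r = 0.0214 m, L = 0.1036 m, θ = 98°: √(L² − r² sin²θ) = 0.10141 m.
v = −0.0214·288.6·0.99027·[1 + 0.0214·-0.13917/0.10141] = -5.9365 m/s.
|v| = 5.9365 m/s = 5936.5 mm/s.

5940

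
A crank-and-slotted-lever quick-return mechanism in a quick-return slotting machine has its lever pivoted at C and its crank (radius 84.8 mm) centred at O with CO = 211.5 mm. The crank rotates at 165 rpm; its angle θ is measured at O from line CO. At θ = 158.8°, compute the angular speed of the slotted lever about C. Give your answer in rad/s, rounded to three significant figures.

8.91

ω = 17.28 rad/s (from 165 rpm).
Crank pin A relative to C: A = (d + r cosθ, r sinθ); lever angle φ = atan2(r sinθ, d + r cosθ).
Differentiating tanφ: φ̇ = rω(d cosθ + r)/(d² + r² + 2dr cosθ).
d² + r² + 2dr cosθ = |CA|² = 0.0184805 m²;  d cosθ + r = -0.11239 m.
|ω_lever| = |0.0848·17.28·-0.11239| / 0.0184805 = 8.9107 rad/s.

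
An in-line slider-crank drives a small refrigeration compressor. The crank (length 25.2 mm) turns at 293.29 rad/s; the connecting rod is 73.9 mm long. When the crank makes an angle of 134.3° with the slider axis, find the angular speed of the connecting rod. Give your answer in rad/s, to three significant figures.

72.0

ω = 293.3 rad/s
The rod makes angle φ with the slider axis where L sinφ = r sinθ; differentiating, L cosφ·φ̇ = r ω cosθ.
L cosφ = √(L² − r² sin²θ) = 0.071665 m.
|ω_rod| = r ω |cosθ| / √(L² − r² sin²θ) = 0.0252·293.3·0.69842/0.071665 = 72.028 rad/s.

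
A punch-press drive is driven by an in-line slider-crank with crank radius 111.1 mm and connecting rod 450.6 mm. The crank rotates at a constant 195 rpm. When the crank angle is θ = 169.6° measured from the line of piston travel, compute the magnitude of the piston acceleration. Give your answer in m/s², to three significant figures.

34.9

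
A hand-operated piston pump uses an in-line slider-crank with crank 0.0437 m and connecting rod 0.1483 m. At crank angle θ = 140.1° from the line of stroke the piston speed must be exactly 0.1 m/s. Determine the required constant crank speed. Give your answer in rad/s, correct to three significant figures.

For an in-line slider-crank, |v_piston| = rω|sinθ|·[1 + r cosθ/√(L² − r² sin²θ)].
With r = 0.0437 m, L = 0.1483 m, θ = 140.1°: the bracketed kinematic factor |dx/dθ| = 0.021578 m.
ω = v/|dx/dθ| = 0.1/0.021578 = 4.6343 rad/s.

4.63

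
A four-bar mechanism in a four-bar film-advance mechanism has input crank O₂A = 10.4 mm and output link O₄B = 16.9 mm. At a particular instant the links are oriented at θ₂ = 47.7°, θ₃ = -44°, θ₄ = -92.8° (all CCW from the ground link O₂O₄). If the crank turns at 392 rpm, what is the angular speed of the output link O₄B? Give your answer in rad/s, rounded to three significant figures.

33.6

ω₂ = 41.05 rad/s (from 392 rpm).
Differentiating the loop-closure r₂e^{iθ₂}+r₃e^{iθ₃}=r₁+r₄e^{iθ₄} gives r₂ω₂e^{iθ₂}+r₃ω₃e^{iθ₃}=r₄ω₄e^{iθ₄}.
Eliminating the other unknown: ω₄ = r₂ω₂ sin(θ₂−θ₃) / [r₄ sin(θ₄−θ₃)].
Numerator sine = +0.99956; denominator sine = -0.75241.
Result = 0.0104·41.05·(+0.99956) / (0.0169·(-0.75241)) = -33.559 rad/s; magnitude 33.559 rad/s.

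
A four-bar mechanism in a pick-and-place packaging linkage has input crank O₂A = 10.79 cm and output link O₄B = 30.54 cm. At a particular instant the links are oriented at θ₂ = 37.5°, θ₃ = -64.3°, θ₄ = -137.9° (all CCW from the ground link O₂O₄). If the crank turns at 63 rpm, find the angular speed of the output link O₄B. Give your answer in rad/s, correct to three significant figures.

2.38

ω₂ = 6.597 rad/s (from 63 rpm).
Differentiating the loop-closure r₂e^{iθ₂}+r₃e^{iθ₃}=r₁+r₄e^{iθ₄} gives r₂ω₂e^{iθ₂}+r₃ω₃e^{iθ₃}=r₄ω₄e^{iθ₄}.
Eliminating the other unknown: ω₄ = r₂ω₂ sin(θ₂−θ₃) / [r₄ sin(θ₄−θ₃)].
Numerator sine = +0.97887; denominator sine = -0.95931.
Result = 0.1079·6.597·(+0.97887) / (0.3054·(-0.95931)) = -2.3784 rad/s; magnitude 2.3784 rad/s.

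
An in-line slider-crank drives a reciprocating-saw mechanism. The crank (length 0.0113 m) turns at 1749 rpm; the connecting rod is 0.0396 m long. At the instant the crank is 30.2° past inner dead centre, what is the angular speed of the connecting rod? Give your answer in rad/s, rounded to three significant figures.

ω = 183.2 rad/s (converted from 1749 rpm).
The rod makes angle φ with the slider axis where L sinφ = r sinθ; differentiating, L cosφ·φ̇ = r ω cosθ.
L cosφ = √(L² − r² sin²θ) = 0.03919 m.
|ω_rod| = r ω |cosθ| / √(L² − r² sin²θ) = 0.0113·183.2·0.86427/0.03919 = 45.643 rad/s.

45.6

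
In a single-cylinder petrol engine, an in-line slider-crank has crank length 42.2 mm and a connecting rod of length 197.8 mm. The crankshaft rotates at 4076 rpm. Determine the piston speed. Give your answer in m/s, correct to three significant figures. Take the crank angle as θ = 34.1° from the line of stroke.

ω = 2π·4076/60 = 426.8 rad/s
For an in-line slider-crank, x = r cosθ + √(L² − r² sin²θ), so v = −rω sinθ·[1 + r cosθ/√(L² − r² sin²θ)].
With r = 0.0422 m, L = 0.1978 m, θ = 34.1°: √(L² − r² sin²θ) = 0.19638 m.
v = −0.0422·426.8·0.56064·[1 + 0.0422·0.82806/0.19638] = -11.895 m/s.
|v| = 11.895 m/s.

11.9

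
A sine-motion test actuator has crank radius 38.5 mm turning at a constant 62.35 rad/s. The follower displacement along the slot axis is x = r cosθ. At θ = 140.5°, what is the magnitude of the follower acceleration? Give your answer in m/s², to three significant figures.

ω = 62.35 rad/s
x = r cosθ ⇒ ẍ = −rω² cosθ (ω constant).
|a| = rω²|cosθ| = 0.0385·(62.35)²·|cos 140.5°| = 115.49 m/s².

115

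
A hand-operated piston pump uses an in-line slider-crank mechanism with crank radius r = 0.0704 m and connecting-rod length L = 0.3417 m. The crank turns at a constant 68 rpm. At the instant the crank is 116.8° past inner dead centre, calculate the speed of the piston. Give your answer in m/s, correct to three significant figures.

0.405

ω = 2π·68/60 = 7.121 rad/s
For an in-line slider-crank, x = r cosθ + √(L² − r² sin²θ), so v = −rω sinθ·[1 + r cosθ/√(L² − r² sin²θ)].
With r = 0.0704 m, L = 0.3417 m, θ = 116.8°: √(L² − r² sin²θ) = 0.33587 m.
v = −0.0704·7.121·0.89259·[1 + 0.0704·-0.45088/0.33587] = -0.40518 m/s.
|v| = 0.40518 m/s.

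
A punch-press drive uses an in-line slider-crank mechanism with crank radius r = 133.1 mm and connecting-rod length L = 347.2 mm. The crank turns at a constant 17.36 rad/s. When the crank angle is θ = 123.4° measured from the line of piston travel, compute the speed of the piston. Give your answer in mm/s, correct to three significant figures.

1500

ω = 17.36 rad/s
For an in-line slider-crank, x = r cosθ + √(L² − r² sin²θ), so v = −rω sinθ·[1 + r cosθ/√(L² − r² sin²θ)].
With r = 0.1331 m, L = 0.3472 m, θ = 123.4°: √(L² − r² sin²θ) = 0.32894 m.
v = −0.1331·17.36·0.83485·[1 + 0.1331·-0.55048/0.32894] = -1.4993 m/s.
|v| = 1.4993 m/s = 1499.3 mm/s.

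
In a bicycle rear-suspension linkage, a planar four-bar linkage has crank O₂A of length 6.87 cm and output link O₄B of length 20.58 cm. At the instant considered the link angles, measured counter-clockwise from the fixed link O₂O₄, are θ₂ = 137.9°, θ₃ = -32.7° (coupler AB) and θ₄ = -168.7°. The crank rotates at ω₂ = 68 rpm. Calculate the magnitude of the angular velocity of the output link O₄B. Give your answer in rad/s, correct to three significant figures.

ω₂ = 7.121 rad/s (from 68 rpm).
Differentiating the loop-closure r₂e^{iθ₂}+r₃e^{iθ₃}=r₁+r₄e^{iθ₄} gives r₂ω₂e^{iθ₂}+r₃ω₃e^{iθ₃}=r₄ω₄e^{iθ₄}.
Eliminating the other unknown: ω₄ = r₂ω₂ sin(θ₂−θ₃) / [r₄ sin(θ₄−θ₃)].
Numerator sine = +0.16333; denominator sine = -0.69466.
Result = 0.0687·7.121·(+0.16333) / (0.2058·(-0.69466)) = -0.5589 rad/s; magnitude 0.5589 rad/s.

0.559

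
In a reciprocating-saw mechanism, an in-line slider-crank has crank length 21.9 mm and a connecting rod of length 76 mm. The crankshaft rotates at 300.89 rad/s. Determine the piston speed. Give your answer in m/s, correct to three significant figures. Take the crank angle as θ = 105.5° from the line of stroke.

ω = 300.9 rad/s
For an in-line slider-crank, x = r cosθ + √(L² − r² sin²θ), so v = −rω sinθ·[1 + r cosθ/√(L² − r² sin²θ)].
With r = 0.0219 m, L = 0.076 m, θ = 105.5°: √(L² − r² sin²θ) = 0.073011 m.
v = −0.0219·300.9·0.96363·[1 + 0.0219·-0.26724/0.073011] = -5.8408 m/s.
|v| = 5.8408 m/s.

5.84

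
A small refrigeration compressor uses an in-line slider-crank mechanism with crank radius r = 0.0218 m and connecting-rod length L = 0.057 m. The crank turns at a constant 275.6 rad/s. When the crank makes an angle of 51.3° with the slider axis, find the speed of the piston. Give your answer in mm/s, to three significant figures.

5860

ω = 275.6 rad/s
For an in-line slider-crank, x = r cosθ + √(L² − r² sin²θ), so v = −rω sinθ·[1 + r cosθ/√(L² − r² sin²θ)].
With r = 0.0218 m, L = 0.057 m, θ = 51.3°: √(L² − r² sin²θ) = 0.054402 m.
v = −0.0218·275.6·0.78043·[1 + 0.0218·0.62524/0.054402] = -5.8637 m/s.
|v| = 5.8637 m/s = 5863.7 mm/s.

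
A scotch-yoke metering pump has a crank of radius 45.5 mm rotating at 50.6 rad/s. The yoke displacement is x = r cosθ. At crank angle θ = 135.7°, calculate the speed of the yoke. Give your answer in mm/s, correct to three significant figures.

1610

ω = 50.6 rad/s
x = r cosθ ⇒ ẋ = −rω sinθ.
|v| = rω|sinθ| = 0.0455·50.6·|sin 135.7°| = 1.608 m/s = 1608 mm/s.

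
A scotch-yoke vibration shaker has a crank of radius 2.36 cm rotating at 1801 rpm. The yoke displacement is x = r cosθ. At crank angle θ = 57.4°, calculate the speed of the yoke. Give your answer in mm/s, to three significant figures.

ω = 188.6 rad/s (from 1801 rpm).
x = r cosθ ⇒ ẋ = −rω sinθ.
|v| = rω|sinθ| = 0.0236·188.6·|sin 57.4°| = 3.7497 m/s = 3749.7 mm/s.

3750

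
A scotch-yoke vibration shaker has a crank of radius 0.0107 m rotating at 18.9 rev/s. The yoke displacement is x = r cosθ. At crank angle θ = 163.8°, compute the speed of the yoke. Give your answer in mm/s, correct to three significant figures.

ω = 118.8 rad/s (from 18.9 rev/s).
x = r cosθ ⇒ ẋ = −rω sinθ.
|v| = rω|sinθ| = 0.0107·118.8·|sin 163.8°| = 0.3545 m/s = 354.5 mm/s.

354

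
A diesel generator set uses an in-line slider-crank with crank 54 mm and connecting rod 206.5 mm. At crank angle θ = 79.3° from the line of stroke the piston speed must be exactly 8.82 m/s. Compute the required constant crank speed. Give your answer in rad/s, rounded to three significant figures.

158

For an in-line slider-crank, |v_piston| = rω|sinθ|·[1 + r cosθ/√(L² − r² sin²θ)].
With r = 0.054 m, L = 0.2065 m, θ = 79.3°: the bracketed kinematic factor |dx/dθ| = 0.055727 m.
ω = v/|dx/dθ| = 8.82/0.055727 = 158.27 rad/s.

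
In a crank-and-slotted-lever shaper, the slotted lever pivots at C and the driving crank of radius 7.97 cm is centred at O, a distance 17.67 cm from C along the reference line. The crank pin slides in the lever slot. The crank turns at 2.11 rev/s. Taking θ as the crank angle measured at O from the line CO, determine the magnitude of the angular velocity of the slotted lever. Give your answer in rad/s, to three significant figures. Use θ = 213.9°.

4.98

ω = 13.26 rad/s (from 2.11 rev/s).
Crank pin A relative to C: A = (d + r cosθ, r sinθ); lever angle φ = atan2(r sinθ, d + r cosθ).
Differentiating tanφ: φ̇ = rω(d cosθ + r)/(d² + r² + 2dr cosθ).
d² + r² + 2dr cosθ = |CA|² = 0.0141969 m²;  d cosθ + r = -0.066963 m.
|ω_lever| = |0.0797·13.26·-0.066963| / 0.0141969 = 4.9838 rad/s.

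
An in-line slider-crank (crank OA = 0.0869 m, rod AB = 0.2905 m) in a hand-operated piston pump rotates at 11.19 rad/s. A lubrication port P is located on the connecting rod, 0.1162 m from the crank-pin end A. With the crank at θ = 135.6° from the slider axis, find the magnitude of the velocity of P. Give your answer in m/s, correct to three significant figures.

ω = 11.19 rad/s.  Crank-pin speed |V_A| = rω = 0.97241 m/s, perpendicular to OA.
Rod angle: sinφ = −(r/L) sinθ ⇒ φ = -12.081°; ω_rod = −rω cosθ/√(L²−r²sin²θ) = +2.4458 rad/s.
V_P = V_A + ω_rod × AP, with AP = 0.1162 m along the rod.
Components: V_Px = −rω sinθ − a·ω_rod·sinφ = -0.62088 m/s;  V_Py = rω cosθ + a·ω_rod·cosφ = -0.41686 m/s.
|V_P| = √(V_Px² + V_Py²) = 0.74784 m/s.

0.748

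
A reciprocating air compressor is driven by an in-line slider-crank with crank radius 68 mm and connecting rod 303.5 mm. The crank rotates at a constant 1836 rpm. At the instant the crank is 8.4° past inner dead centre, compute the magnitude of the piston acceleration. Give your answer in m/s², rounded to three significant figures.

3030

ω = 2π·1836/60 = 192.3 rad/s
x(θ) = r cosθ + √(L² − r² sin²θ); with ω constant, a = ω²·d²x/dθ².
d²x/dθ² = −r cosθ − r²(cos2θ)/√u − r⁴ sin²2θ/(4u^{3/2}),  u = L² − r² sin²θ = 0.0920136 m².
Substituting r = 0.068 m, L = 0.3035 m, θ = 8.4°: d²x/dθ² = -0.08188 m.
a = ω²·d²x/dθ² = (192.3)²·(-0.08188) = -3026.8 m/s²;  |a| = 3026.8 m/s².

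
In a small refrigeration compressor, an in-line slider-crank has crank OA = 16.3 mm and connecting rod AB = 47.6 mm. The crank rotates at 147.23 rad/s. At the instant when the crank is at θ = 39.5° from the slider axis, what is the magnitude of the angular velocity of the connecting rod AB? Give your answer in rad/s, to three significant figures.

39.9

ω = 147.2 rad/s
The rod makes angle φ with the slider axis where L sinφ = r sinθ; differentiating, L cosφ·φ̇ = r ω cosθ.
L cosφ = √(L² − r² sin²θ) = 0.046457 m.
|ω_rod| = r ω |cosθ| / √(L² − r² sin²θ) = 0.0163·147.2·0.77162/0.046457 = 39.86 rad/s.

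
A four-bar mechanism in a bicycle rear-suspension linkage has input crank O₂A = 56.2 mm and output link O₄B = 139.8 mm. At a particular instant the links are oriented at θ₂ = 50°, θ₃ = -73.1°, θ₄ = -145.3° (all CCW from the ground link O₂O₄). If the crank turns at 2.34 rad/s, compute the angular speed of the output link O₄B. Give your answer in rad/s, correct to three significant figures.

0.828

ω₂ = 2.34 rad/s
Differentiating the loop-closure r₂e^{iθ₂}+r₃e^{iθ₃}=r₁+r₄e^{iθ₄} gives r₂ω₂e^{iθ₂}+r₃ω₃e^{iθ₃}=r₄ω₄e^{iθ₄}.
Eliminating the other unknown: ω₄ = r₂ω₂ sin(θ₂−θ₃) / [r₄ sin(θ₄−θ₃)].
Numerator sine = +0.83772; denominator sine = -0.95213.
Result = 0.0562·2.34·(+0.83772) / (0.1398·(-0.95213)) = -0.82765 rad/s; magnitude 0.82765 rad/s.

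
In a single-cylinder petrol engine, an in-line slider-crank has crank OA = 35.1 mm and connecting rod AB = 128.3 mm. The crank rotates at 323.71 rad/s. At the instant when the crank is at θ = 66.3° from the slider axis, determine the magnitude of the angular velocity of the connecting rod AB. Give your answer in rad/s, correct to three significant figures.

ω = 323.7 rad/s
The rod makes angle φ with the slider axis where L sinφ = r sinθ; differentiating, L cosφ·φ̇ = r ω cosθ.
L cosφ = √(L² − r² sin²θ) = 0.12421 m.
|ω_rod| = r ω |cosθ| / √(L² − r² sin²θ) = 0.0351·323.7·0.40195/0.12421 = 36.769 rad/s.

36.8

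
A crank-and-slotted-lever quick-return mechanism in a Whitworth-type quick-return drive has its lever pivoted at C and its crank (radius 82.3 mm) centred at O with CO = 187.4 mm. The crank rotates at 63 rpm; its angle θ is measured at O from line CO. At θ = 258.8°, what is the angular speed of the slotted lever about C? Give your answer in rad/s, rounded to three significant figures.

ω = 6.597 rad/s (from 63 rpm).
Crank pin A relative to C: A = (d + r cosθ, r sinθ); lever angle φ = atan2(r sinθ, d + r cosθ).
Differentiating tanφ: φ̇ = rω(d cosθ + r)/(d² + r² + 2dr cosθ).
d² + r² + 2dr cosθ = |CA|² = 0.0359007 m²;  d cosθ + r = +0.0459 m.
|ω_lever| = |0.0823·6.597·+0.0459| / 0.0359007 = 0.6942 rad/s.

0.694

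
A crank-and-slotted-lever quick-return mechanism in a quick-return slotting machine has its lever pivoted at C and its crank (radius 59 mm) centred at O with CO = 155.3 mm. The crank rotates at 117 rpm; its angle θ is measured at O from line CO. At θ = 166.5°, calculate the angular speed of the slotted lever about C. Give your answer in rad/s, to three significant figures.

ω = 12.25 rad/s (from 117 rpm).
Crank pin A relative to C: A = (d + r cosθ, r sinθ); lever angle φ = atan2(r sinθ, d + r cosθ).
Differentiating tanφ: φ̇ = rω(d cosθ + r)/(d² + r² + 2dr cosθ).
d² + r² + 2dr cosθ = |CA|² = 0.00978002 m²;  d cosθ + r = -0.092009 m.
|ω_lever| = |0.059·12.25·-0.092009| / 0.00978002 = 6.8008 rad/s.

6.80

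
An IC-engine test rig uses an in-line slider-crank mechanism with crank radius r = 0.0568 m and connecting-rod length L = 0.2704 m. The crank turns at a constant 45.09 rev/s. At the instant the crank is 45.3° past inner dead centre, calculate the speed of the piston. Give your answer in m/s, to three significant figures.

13.1

ω = 2π·45.1 = 283.3 rad/s
For an in-line slider-crank, x = r cosθ + √(L² − r² sin²θ), so v = −rω sinθ·[1 + r cosθ/√(L² − r² sin²θ)].
With r = 0.0568 m, L = 0.2704 m, θ = 45.3°: √(L² − r² sin²θ) = 0.26737 m.
v = −0.0568·283.3·0.71080·[1 + 0.0568·0.70339/0.26737] = -13.147 m/s.
|v| = 13.147 m/s.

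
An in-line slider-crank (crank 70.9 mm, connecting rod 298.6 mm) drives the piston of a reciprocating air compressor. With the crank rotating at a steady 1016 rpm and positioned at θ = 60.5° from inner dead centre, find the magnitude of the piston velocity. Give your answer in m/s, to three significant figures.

7.35

ω = 2π·1016/60 = 106.4 rad/s
For an in-line slider-crank, x = r cosθ + √(L² − r² sin²θ), so v = −rω sinθ·[1 + r cosθ/√(L² − r² sin²θ)].
With r = 0.0709 m, L = 0.2986 m, θ = 60.5°: √(L² − r² sin²θ) = 0.29215 m.
v = −0.0709·106.4·0.87036·[1 + 0.0709·0.49242/0.29215] = -7.35 m/s.
|v| = 7.35 m/s.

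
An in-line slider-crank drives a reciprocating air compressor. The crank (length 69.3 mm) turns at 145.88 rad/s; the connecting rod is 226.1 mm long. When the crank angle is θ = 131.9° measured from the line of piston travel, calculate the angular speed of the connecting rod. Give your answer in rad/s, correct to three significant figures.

ω = 145.9 rad/s
The rod makes angle φ with the slider axis where L sinφ = r sinθ; differentiating, L cosφ·φ̇ = r ω cosθ.
L cosφ = √(L² − r² sin²θ) = 0.22014 m.
|ω_rod| = r ω |cosθ| / √(L² − r² sin²θ) = 0.0693·145.9·0.66783/0.22014 = 30.669 rad/s.

30.7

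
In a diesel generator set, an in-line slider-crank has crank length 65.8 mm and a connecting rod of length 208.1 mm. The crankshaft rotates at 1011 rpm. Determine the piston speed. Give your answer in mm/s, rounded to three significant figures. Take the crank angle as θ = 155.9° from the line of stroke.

2020

ω = 2π·1011/60 = 105.9 rad/s
For an in-line slider-crank, x = r cosθ + √(L² − r² sin²θ), so v = −rω sinθ·[1 + r cosθ/√(L² − r² sin²θ)].
With r = 0.0658 m, L = 0.2081 m, θ = 155.9°: √(L² − r² sin²θ) = 0.20636 m.
v = −0.0658·105.9·0.40833·[1 + 0.0658·-0.91283/0.20636] = -2.0166 m/s.
|v| = 2.0166 m/s = 2016.6 mm/s.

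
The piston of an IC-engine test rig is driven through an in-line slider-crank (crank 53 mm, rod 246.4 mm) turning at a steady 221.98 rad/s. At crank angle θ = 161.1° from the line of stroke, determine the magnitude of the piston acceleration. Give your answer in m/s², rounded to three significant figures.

2020

ω = 222 rad/s
x(θ) = r cosθ + √(L² − r² sin²θ); with ω constant, a = ω²·d²x/dθ².
d²x/dθ² = −r cosθ − r²(cos2θ)/√u − r⁴ sin²2θ/(4u^{3/2}),  u = L² − r² sin²θ = 0.0604182 m².
Substituting r = 0.053 m, L = 0.2464 m, θ = 161.1°: d²x/dθ² = +0.041063 m.
a = ω²·d²x/dθ² = (222)²·(+0.041063) = +2023.4 m/s²;  |a| = 2023.4 m/s².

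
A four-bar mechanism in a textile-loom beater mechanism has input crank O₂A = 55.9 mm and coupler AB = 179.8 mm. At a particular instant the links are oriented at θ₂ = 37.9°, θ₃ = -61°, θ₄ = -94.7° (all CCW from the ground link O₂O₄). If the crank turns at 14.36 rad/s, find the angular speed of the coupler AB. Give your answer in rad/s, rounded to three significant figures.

5.92

ω₂ = 14.36 rad/s
Differentiating the loop-closure r₂e^{iθ₂}+r₃e^{iθ₃}=r₁+r₄e^{iθ₄} gives r₂ω₂e^{iθ₂}+r₃ω₃e^{iθ₃}=r₄ω₄e^{iθ₄}.
Eliminating the other unknown: ω₃ = r₂ω₂ sin(θ₄−θ₂) / [r₃ sin(θ₃−θ₄)].
Numerator sine = -0.73610; denominator sine = +0.55484.
Result = 0.0559·14.36·(-0.73610) / (0.1798·(+0.55484)) = -5.923 rad/s; magnitude 5.923 rad/s.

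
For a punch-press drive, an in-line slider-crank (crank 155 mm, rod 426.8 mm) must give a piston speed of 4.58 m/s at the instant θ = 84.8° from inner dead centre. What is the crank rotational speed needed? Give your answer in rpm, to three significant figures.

For an in-line slider-crank, |v_piston| = rω|sinθ|·[1 + r cosθ/√(L² − r² sin²θ)].
With r = 0.155 m, L = 0.4268 m, θ = 84.8°: the bracketed kinematic factor |dx/dθ| = 0.15981 m.
ω = v/|dx/dθ| = 4.58/0.15981 = 28.659 rad/s.
N = 60ω/(2π) = 273.67 rpm.

274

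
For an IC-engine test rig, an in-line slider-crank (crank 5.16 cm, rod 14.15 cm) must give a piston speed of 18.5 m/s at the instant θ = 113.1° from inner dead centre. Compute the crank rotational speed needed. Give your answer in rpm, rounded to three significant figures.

For an in-line slider-crank, |v_piston| = rω|sinθ|·[1 + r cosθ/√(L² − r² sin²θ)].
With r = 0.0516 m, L = 0.1415 m, θ = 113.1°: the bracketed kinematic factor |dx/dθ| = 0.040255 m.
ω = v/|dx/dθ| = 18.5/0.040255 = 459.57 rad/s.
N = 60ω/(2π) = 4388.6 rpm.

4390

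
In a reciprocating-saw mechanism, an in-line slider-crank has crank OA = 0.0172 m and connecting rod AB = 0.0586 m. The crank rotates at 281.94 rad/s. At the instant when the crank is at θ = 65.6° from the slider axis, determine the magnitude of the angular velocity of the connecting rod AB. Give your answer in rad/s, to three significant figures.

ω = 281.9 rad/s
The rod makes angle φ with the slider axis where L sinφ = r sinθ; differentiating, L cosφ·φ̇ = r ω cosθ.
L cosφ = √(L² − r² sin²θ) = 0.056468 m.
|ω_rod| = r ω |cosθ| / √(L² − r² sin²θ) = 0.0172·281.9·0.41310/0.056468 = 35.477 rad/s.

35.5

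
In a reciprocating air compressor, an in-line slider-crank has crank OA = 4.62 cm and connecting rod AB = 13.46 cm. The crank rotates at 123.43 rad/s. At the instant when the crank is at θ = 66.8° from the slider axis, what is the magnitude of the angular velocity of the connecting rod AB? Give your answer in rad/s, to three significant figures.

ω = 123.4 rad/s
The rod makes angle φ with the slider axis where L sinφ = r sinθ; differentiating, L cosφ·φ̇ = r ω cosθ.
L cosφ = √(L² − r² sin²θ) = 0.12773 m.
|ω_rod| = r ω |cosθ| / √(L² − r² sin²θ) = 0.0462·123.4·0.39394/0.12773 = 17.588 rad/s.

17.6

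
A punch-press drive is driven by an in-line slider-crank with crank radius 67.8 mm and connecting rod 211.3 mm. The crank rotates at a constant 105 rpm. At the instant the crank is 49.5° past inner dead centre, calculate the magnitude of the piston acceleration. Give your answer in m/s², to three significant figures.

ω = 2π·105/60 = 11 rad/s
x(θ) = r cosθ + √(L² − r² sin²θ); with ω constant, a = ω²·d²x/dθ².
d²x/dθ² = −r cosθ − r²(cos2θ)/√u − r⁴ sin²2θ/(4u^{3/2}),  u = L² − r² sin²θ = 0.0419897 m².
Substituting r = 0.0678 m, L = 0.2113 m, θ = 49.5°: d²x/dθ² = -0.041122 m.
a = ω²·d²x/dθ² = (11)²·(-0.041122) = -4.9718 m/s²;  |a| = 4.9718 m/s².

4.97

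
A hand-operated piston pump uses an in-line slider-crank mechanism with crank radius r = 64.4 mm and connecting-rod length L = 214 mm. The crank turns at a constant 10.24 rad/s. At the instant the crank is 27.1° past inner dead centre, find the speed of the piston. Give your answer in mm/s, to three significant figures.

382

ω = 10.24 rad/s
For an in-line slider-crank, x = r cosθ + √(L² − r² sin²θ), so v = −rω sinθ·[1 + r cosθ/√(L² − r² sin²θ)].
With r = 0.0644 m, L = 0.214 m, θ = 27.1°: √(L² − r² sin²θ) = 0.21198 m.
v = −0.0644·10.24·0.45554·[1 + 0.0644·0.89021/0.21198] = -0.38166 m/s.
|v| = 0.38166 m/s = 381.66 mm/s.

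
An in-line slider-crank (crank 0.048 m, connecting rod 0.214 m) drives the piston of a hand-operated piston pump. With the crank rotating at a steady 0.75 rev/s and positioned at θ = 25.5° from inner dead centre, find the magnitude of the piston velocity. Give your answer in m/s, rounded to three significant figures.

0.117

ω = 2π·0.75 = 4.712 rad/s
For an in-line slider-crank, x = r cosθ + √(L² − r² sin²θ), so v = −rω sinθ·[1 + r cosθ/√(L² − r² sin²θ)].
With r = 0.048 m, L = 0.214 m, θ = 25.5°: √(L² − r² sin²θ) = 0.213 m.
v = −0.048·4.712·0.43051·[1 + 0.048·0.90259/0.213] = -0.11719 m/s.
|v| = 0.11719 m/s.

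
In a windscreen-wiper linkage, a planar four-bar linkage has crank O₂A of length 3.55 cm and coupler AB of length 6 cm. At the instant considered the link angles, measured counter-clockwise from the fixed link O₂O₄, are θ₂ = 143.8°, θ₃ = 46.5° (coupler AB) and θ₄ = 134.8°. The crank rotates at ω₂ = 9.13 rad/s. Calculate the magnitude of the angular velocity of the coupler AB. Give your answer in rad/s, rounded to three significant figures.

ω₂ = 9.13 rad/s
Differentiating the loop-closure r₂e^{iθ₂}+r₃e^{iθ₃}=r₁+r₄e^{iθ₄} gives r₂ω₂e^{iθ₂}+r₃ω₃e^{iθ₃}=r₄ω₄e^{iθ₄}.
Eliminating the other unknown: ω₃ = r₂ω₂ sin(θ₄−θ₂) / [r₃ sin(θ₃−θ₄)].
Numerator sine = -0.15643; denominator sine = -0.99956.
Result = 0.0355·9.13·(-0.15643) / (0.06·(-0.99956)) = +0.84542 rad/s; magnitude 0.84542 rad/s.

0.845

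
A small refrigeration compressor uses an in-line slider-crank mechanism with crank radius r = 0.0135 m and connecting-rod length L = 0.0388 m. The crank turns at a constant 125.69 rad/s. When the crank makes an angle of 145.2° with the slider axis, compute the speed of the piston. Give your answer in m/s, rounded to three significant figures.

0.686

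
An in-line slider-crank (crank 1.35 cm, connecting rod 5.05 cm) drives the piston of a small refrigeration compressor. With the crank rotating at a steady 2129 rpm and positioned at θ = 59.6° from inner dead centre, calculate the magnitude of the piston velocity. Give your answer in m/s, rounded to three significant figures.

2.96

ω = 2π·2129/60 = 222.9 rad/s
For an in-line slider-crank, x = r cosθ + √(L² − r² sin²θ), so v = −rω sinθ·[1 + r cosθ/√(L² − r² sin²θ)].
With r = 0.0135 m, L = 0.0505 m, θ = 59.6°: √(L² − r² sin²θ) = 0.049139 m.
v = −0.0135·222.9·0.86251·[1 + 0.0135·0.50603/0.049139] = -2.9569 m/s.
|v| = 2.9569 m/s.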